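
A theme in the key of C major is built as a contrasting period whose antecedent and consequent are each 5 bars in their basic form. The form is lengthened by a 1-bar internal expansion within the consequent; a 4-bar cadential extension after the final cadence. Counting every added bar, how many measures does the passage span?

15 measures

Basic contrasting period: 5 + 5 = 10 bars.
10 (basic form) + 1 (internal expansion) + 4 (cadential extension) = 15.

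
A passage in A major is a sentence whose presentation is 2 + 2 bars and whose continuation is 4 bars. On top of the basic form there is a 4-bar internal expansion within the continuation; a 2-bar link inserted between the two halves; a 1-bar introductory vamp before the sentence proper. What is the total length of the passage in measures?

Basic sentence: 2 + 2 + 4 = 8 bars.
8 (basic form) + 4 (internal expansion) + 2 (link) + 1 (introduction) = 15.

15 measures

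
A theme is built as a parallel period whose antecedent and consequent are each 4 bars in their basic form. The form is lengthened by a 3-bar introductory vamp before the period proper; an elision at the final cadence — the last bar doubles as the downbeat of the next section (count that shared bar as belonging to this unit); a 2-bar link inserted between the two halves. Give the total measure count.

13 measures

Basic parallel period: 4 + 4 = 8 bars.
8 (basic form) + 3 (introduction) + 2 (link) = 13.
The elision shares a bar with the next section but does not change this unit's count.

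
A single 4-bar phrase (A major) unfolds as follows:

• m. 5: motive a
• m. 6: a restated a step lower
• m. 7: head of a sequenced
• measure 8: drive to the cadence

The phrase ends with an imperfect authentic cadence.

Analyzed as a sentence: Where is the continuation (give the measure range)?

After the presentation (mm. 5-6), the continuation covers the fragmentation through the cadence: measures 7–8.

measures 7–8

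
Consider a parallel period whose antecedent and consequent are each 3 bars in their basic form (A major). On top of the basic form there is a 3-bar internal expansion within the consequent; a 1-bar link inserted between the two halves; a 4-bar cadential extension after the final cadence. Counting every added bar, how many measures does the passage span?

14 measures

Basic parallel period: 3 + 3 = 6 bars.
6 (basic form) + 3 (internal expansion) + 1 (link) + 4 (cadential extension) = 14.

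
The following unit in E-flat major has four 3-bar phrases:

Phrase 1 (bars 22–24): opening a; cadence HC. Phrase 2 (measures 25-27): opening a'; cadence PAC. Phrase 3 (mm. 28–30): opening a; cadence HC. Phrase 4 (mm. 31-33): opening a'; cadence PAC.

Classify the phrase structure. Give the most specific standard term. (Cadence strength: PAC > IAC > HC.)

The cadence pattern HC–PAC–HC–PAC is weak–strong twice, and phrases 3–4 restate phrases 1–2: a period heard twice, not a double period (which would end weakly at phrase 2).

repeated period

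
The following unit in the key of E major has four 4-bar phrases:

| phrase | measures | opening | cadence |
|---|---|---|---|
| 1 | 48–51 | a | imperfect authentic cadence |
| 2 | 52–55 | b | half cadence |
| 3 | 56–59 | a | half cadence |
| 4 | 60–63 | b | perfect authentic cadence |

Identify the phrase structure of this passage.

parallel double period

Four phrases in two halves: the first half (mm. 48–55) ends with a half cadence, the second (measures 56-63) with a perfect authentic cadence — a large antecedent–consequent pair, i.e. a double period.
Phrase 3 begins with the same material as phrase 1, making it parallel.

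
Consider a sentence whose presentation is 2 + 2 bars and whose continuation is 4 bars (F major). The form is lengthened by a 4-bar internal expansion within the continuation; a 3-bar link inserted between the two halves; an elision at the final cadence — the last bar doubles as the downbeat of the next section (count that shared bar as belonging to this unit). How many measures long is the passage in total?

Basic sentence: 2 + 2 + 4 = 8 bars.
8 (basic form) + 4 (internal expansion) + 3 (link) = 15.
The elision shares a bar with the next section but does not change this unit's count.

15 measures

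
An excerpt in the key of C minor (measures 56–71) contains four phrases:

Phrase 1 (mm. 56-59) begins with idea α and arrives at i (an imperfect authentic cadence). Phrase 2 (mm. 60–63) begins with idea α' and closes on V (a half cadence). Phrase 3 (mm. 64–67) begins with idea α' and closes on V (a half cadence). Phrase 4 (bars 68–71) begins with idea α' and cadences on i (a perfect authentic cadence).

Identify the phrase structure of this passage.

Four phrases in two halves: the first half (measures 56–63) ends with a half cadence, the second (measures 64-71) with a perfect authentic cadence — a large antecedent–consequent pair, i.e. a double period.
Phrase 3 begins with the same material as phrase 1, making it parallel.

parallel double period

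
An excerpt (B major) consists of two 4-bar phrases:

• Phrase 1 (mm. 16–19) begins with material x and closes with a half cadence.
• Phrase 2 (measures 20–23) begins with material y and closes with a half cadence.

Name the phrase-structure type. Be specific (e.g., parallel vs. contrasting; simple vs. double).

phrase group

The second phrase closes with a half cadence, which is not stronger than the first phrase's half cadence; without a weak→strong cadential pair there is no antecedent–consequent relationship, so this is a phrase group rather than a period.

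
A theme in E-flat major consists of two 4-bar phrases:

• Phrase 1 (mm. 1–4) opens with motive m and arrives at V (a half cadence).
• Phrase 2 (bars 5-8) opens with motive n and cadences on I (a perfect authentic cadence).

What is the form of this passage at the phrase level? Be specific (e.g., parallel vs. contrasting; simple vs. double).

Phrase 1 ends with a half cadence (weaker) and phrase 2 with a perfect authentic cadence (stronger): antecedent + consequent = a period.
The two phrases open with different material (m / n), so the period is contrasting.

contrasting period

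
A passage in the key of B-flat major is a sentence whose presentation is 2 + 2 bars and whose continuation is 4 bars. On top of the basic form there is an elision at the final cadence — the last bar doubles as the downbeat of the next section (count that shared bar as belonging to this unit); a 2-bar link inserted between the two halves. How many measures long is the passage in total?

10 measures

Basic sentence: 2 + 2 + 4 = 8 bars.
8 (basic form) + 2 (link) = 10.
The elision shares a bar with the next section but does not change this unit's count.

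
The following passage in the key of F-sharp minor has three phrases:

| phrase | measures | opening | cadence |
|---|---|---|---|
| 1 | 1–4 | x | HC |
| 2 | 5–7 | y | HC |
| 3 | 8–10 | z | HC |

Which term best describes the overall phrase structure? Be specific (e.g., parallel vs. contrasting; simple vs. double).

phrase group

The final phrase closes with a half cadence, which is not stronger than the preceding half cadence; the 3 phrases lack an overall antecedent–consequent design and so form a phrase group.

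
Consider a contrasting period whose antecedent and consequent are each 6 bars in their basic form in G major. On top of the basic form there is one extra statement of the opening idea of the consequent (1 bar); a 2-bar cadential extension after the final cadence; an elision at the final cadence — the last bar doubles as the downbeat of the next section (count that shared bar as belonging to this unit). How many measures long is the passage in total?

Basic contrasting period: 6 + 6 = 12 bars.
12 (basic form) + 1 (extra statement) + 2 (cadential extension) = 15.
The elision shares a bar with the next section but does not change this unit's count.

15 measures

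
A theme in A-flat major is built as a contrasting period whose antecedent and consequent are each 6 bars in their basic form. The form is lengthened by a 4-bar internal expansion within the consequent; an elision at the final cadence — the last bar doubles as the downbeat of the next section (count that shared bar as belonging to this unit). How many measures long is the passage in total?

Basic contrasting period: 6 + 6 = 12 bars.
12 (basic form) + 4 (internal expansion) = 16.
The elision shares a bar with the next section but does not change this unit's count.

16 measures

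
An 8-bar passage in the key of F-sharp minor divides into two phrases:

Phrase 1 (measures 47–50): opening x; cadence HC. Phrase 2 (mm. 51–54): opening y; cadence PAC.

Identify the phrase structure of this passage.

Phrase 1 ends with a half cadence (weaker) and phrase 2 with a perfect authentic cadence (stronger): antecedent + consequent = a period.
The two phrases open with different material (x / y), so the period is contrasting.

contrasting period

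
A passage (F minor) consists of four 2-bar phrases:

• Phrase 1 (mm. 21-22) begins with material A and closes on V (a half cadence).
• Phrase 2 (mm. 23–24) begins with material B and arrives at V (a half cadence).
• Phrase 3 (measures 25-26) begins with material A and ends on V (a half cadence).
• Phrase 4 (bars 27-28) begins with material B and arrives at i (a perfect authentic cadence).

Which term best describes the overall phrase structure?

Four phrases in two halves: the first half (measures 21-24) ends with a half cadence, the second (bars 25–28) with a perfect authentic cadence — a large antecedent–consequent pair, i.e. a double period.
Phrase 3 begins with the same material as phrase 1, making it parallel.

parallel double period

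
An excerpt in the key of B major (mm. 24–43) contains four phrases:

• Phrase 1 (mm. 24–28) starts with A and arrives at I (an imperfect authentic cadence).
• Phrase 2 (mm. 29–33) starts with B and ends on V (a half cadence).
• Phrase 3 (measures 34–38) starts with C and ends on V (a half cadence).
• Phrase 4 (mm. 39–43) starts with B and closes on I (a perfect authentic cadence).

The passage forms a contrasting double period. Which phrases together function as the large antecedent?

In a double period the first pair of phrases (ending half cadence) is the large antecedent and the second pair (ending perfect authentic cadence) is the large consequent; the antecedent is phrases 1 and 2.

phrases 1 and 2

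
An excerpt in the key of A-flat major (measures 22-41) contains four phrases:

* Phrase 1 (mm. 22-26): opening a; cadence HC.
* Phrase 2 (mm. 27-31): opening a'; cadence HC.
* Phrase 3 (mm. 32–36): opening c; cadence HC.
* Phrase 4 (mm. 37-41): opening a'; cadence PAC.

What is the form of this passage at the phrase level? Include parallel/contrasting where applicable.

Four phrases in two halves: the first half (mm. 22–31) ends with a half cadence, the second (bars 32–41) with a perfect authentic cadence — a large antecedent–consequent pair, i.e. a double period.
Phrase 3 begins with different material from phrase 1, making it contrasting.

contrasting double period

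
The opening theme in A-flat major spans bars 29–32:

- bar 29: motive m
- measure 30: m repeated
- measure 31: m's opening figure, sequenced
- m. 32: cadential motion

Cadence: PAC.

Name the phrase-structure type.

sentence

Basic idea (m. 29) + its repetition (bar 30) form the presentation; fragmentation and cadence (measures 31-32) form the continuation — the 4-bar whole is a sentence.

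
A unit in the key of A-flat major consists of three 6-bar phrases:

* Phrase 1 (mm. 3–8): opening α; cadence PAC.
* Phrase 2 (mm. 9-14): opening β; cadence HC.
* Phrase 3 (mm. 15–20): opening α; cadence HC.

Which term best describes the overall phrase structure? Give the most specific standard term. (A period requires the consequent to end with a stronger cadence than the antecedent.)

The final phrase closes with a half cadence, which is not stronger than the preceding half cadence; the 3 phrases lack an overall antecedent–consequent design and so form a phrase group.

phrase group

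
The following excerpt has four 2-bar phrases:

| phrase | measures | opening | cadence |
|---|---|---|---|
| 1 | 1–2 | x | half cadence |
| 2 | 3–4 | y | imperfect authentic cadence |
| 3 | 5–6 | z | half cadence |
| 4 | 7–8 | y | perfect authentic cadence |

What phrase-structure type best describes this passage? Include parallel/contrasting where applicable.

contrasting double period

Four phrases in two halves: the first half (mm. 1–4) ends with an imperfect authentic cadence, the second (measures 5–8) with a perfect authentic cadence — a large antecedent–consequent pair, i.e. a double period.
Phrase 3 begins with different material from phrase 1, making it contrasting.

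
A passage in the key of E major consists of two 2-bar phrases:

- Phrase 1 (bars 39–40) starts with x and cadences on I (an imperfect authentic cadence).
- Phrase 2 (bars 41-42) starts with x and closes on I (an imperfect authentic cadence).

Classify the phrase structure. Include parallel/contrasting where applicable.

Both phrases have the same opening (x) and the same cadence (imperfect authentic cadence): the second is a restatement, not a consequent, so this is a repeated phrase rather than a period.

repeated phrase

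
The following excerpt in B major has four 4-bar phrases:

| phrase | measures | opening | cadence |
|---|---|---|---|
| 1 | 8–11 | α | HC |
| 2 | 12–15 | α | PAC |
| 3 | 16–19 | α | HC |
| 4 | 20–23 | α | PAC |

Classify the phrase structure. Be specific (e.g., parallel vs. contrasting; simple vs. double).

repeated period

The cadence pattern HC–PAC–HC–PAC is weak–strong twice, and phrases 3–4 restate phrases 1–2: a period heard twice, not a double period (which would end weakly at phrase 2).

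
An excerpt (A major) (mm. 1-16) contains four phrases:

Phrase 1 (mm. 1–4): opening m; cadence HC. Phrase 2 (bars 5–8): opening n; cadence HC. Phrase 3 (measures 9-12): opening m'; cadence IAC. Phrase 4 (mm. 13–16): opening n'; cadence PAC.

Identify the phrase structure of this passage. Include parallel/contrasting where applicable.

Four phrases in two halves: the first half (measures 1–8) ends with a half cadence, the second (mm. 9-16) with a perfect authentic cadence — a large antecedent–consequent pair, i.e. a double period.
Phrase 3 begins with the same material as phrase 1, making it parallel.

parallel double period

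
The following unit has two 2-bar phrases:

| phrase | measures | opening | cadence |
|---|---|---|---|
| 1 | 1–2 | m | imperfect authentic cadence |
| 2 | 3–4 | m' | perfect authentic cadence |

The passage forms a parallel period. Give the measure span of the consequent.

measures 3–4

The phrase ending with the weaker cadence (imperfect authentic cadence) is the antecedent; the one ending more conclusively (perfect authentic cadence) is the consequent. The consequent is measures 3–4.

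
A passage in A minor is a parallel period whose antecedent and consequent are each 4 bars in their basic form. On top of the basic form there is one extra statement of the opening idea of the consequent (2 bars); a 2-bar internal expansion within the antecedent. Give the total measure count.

Basic parallel period: 4 + 4 = 8 bars.
8 (basic form) + 2 (extra statement) + 2 (internal expansion) = 12.

12 measures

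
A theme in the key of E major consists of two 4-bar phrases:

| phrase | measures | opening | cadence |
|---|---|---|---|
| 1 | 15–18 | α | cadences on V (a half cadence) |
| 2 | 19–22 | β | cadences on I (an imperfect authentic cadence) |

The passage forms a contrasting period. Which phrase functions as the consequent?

phrase 2

The phrase ending with the weaker cadence (half cadence) is the antecedent; the one ending more conclusively (imperfect authentic cadence) is the consequent. The consequent is phrase 2.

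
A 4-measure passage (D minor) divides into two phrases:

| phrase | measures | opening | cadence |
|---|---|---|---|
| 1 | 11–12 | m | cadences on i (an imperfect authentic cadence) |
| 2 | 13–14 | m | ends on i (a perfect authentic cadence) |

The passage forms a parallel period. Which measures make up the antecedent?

The antecedent is the phrase ending with the weaker cadence (imperfect authentic cadence, phrase 1) and the consequent the one ending more conclusively (perfect authentic cadence, phrase 2); the antecedent is measures 11-12.

measures 11–12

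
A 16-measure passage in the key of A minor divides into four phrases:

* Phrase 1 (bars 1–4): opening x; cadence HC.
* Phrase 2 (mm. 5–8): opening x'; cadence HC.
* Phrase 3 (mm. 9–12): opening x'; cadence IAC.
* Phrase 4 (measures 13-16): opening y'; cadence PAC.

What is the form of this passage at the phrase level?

parallel double period

Four phrases in two halves: the first half (measures 1–8) ends with a half cadence, the second (mm. 9-16) with a perfect authentic cadence — a large antecedent–consequent pair, i.e. a double period.
Phrase 3 begins with the same material as phrase 1, making it parallel.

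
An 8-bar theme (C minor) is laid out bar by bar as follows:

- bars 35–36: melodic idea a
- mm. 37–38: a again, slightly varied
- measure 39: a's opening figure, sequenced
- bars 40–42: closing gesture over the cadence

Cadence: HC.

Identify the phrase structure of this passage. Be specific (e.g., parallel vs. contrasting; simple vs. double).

Basic idea (mm. 35–36) + its repetition (bars 37-38) form the presentation; fragmentation and cadence (bars 39–42) form the continuation — the 8-bar whole is a sentence.

sentence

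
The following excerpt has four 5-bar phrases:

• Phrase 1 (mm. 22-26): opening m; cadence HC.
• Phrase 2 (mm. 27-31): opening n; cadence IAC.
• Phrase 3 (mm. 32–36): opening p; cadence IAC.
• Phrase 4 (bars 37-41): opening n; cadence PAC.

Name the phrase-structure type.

contrasting double period

Four phrases in two halves: the first half (mm. 22–31) ends with an imperfect authentic cadence, the second (bars 32–41) with a perfect authentic cadence — a large antecedent–consequent pair, i.e. a double period.
Phrase 3 begins with different material from phrase 1, making it contrasting.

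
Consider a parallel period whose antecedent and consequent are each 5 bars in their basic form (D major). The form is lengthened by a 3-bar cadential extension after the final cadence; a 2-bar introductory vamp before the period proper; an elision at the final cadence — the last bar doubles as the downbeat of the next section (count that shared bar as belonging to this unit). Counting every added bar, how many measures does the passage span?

15 measures

Basic parallel period: 5 + 5 = 10 bars.
10 (basic form) + 3 (cadential extension) + 2 (introduction) = 15.
The elision shares a bar with the next section but does not change this unit's count.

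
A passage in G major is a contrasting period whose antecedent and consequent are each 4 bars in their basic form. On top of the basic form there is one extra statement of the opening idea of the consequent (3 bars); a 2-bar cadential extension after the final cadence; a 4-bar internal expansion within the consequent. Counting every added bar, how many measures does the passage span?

Basic contrasting period: 4 + 4 = 8 bars.
8 (basic form) + 3 (extra statement) + 2 (cadential extension) + 4 (internal expansion) = 17.

17 measures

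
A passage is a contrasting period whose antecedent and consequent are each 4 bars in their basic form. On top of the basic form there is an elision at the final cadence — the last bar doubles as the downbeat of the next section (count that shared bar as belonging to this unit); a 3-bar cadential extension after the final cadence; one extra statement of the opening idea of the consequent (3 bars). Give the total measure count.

Basic contrasting period: 4 + 4 = 8 bars.
8 (basic form) + 3 (cadential extension) + 3 (extra statement) = 14.
The elision shares a bar with the next section but does not change this unit's count.

14 measures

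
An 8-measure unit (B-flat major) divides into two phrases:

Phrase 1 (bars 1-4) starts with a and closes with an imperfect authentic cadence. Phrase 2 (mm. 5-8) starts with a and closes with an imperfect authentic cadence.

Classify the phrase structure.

repeated phrase

Both phrases have the same opening (a) and the same cadence (imperfect authentic cadence): the second is a restatement, not a consequent, so this is a repeated phrase rather than a period.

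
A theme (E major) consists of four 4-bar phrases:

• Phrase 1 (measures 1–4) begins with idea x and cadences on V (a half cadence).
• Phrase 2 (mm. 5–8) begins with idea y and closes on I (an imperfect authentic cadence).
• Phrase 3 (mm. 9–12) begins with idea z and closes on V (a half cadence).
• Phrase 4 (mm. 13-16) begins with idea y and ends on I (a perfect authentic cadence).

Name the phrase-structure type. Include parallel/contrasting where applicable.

contrasting double period

Four phrases in two halves: the first half (mm. 1–8) ends with an imperfect authentic cadence, the second (measures 9–16) with a perfect authentic cadence — a large antecedent–consequent pair, i.e. a double period.
Phrase 3 begins with different material from phrase 1, making it contrasting.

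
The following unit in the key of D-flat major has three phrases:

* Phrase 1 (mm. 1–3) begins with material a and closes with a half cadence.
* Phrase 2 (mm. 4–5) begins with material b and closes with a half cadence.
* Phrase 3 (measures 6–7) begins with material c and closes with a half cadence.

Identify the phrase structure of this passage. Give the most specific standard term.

The final phrase closes with a half cadence, which is not stronger than the preceding half cadence; the 3 phrases lack an overall antecedent–consequent design and so form a phrase group.

phrase group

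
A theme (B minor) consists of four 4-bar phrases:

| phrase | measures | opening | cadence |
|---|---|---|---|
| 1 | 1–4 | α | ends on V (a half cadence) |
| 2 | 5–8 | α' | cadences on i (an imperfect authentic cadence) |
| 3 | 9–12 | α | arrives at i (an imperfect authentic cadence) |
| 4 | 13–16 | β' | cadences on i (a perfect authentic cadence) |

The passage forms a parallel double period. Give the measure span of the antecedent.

measures 1–8

In a double period the first pair of phrases (ending imperfect authentic cadence) is the large antecedent and the second pair (ending perfect authentic cadence) is the large consequent; the antecedent is measures 1–8.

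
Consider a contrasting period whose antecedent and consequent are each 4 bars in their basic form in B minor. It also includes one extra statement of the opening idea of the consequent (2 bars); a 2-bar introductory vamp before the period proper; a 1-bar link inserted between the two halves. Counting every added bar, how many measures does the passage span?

Basic contrasting period: 4 + 4 = 8 bars.
8 (basic form) + 2 (extra statement) + 2 (introduction) + 1 (link) = 13.

13 measures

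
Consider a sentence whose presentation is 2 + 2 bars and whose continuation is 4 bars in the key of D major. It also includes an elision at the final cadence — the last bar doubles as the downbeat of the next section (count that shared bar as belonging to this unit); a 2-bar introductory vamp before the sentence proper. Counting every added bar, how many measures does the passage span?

10 measures

Basic sentence: 2 + 2 + 4 = 8 bars.
8 (basic form) + 2 (introduction) = 10.
The elision shares a bar with the next section but does not change this unit's count.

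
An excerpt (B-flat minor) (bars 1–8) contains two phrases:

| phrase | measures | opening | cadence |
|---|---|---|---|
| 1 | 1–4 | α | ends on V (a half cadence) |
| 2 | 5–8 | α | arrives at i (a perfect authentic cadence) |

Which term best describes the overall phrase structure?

parallel period

Phrase 1 ends with a half cadence (weaker) and phrase 2 with a perfect authentic cadence (stronger): antecedent + consequent = a period.
The two phrases open with the same material (α / α), so the period is parallel.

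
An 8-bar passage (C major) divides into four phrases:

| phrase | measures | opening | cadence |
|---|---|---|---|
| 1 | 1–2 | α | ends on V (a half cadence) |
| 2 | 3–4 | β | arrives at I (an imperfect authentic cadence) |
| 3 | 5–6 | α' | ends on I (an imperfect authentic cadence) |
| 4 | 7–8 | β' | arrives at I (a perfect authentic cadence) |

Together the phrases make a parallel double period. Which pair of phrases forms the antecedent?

In a double period the first pair of phrases (ending imperfect authentic cadence) is the large antecedent and the second pair (ending perfect authentic cadence) is the large consequent; the antecedent is phrases 1 and 2.

phrases 1 and 2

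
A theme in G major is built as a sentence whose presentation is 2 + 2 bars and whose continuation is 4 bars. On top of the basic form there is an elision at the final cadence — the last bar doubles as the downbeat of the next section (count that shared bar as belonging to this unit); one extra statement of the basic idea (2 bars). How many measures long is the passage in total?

10 measures

Basic sentence: 2 + 2 + 4 = 8 bars.
8 (basic form) + 2 (extra statement) = 10.
The elision shares a bar with the next section but does not change this unit's count.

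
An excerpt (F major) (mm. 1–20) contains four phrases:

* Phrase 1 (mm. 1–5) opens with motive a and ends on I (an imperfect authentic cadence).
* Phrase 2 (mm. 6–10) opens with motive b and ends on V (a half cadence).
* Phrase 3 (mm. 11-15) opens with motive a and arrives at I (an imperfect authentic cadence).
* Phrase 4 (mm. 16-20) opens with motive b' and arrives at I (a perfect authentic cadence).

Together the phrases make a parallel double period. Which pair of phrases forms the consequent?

In a double period the first pair of phrases (ending half cadence) is the large antecedent and the second pair (ending perfect authentic cadence) is the large consequent; the consequent is phrases 3 and 4.

phrases 3 and 4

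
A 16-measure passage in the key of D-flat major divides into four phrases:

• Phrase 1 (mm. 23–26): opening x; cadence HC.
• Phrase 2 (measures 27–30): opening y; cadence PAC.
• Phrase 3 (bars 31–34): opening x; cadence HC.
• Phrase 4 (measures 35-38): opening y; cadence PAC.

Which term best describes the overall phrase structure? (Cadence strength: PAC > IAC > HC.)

The cadence pattern HC–PAC–HC–PAC is weak–strong twice, and phrases 3–4 restate phrases 1–2: a period heard twice, not a double period (which would end weakly at phrase 2).

repeated period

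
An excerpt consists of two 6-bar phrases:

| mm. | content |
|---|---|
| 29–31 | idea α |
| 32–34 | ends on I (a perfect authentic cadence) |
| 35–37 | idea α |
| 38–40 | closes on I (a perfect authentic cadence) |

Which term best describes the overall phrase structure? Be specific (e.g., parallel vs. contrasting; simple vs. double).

repeated phrase

Both phrases have the same opening (α) and the same cadence (perfect authentic cadence): the second is a restatement, not a consequent, so this is a repeated phrase rather than a period.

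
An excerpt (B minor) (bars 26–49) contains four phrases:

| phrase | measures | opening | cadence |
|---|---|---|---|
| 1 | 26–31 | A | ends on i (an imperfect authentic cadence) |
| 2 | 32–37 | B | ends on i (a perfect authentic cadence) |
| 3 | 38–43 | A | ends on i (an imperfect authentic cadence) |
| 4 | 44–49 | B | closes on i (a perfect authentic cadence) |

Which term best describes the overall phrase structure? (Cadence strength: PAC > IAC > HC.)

The cadence pattern IAC–PAC–IAC–PAC is weak–strong twice, and phrases 3–4 restate phrases 1–2: a period heard twice, not a double period (which would end weakly at phrase 2).

repeated period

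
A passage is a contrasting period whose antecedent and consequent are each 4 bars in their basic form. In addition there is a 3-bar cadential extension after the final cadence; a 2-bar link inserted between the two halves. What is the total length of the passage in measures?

Basic contrasting period: 4 + 4 = 8 bars.
8 (basic form) + 3 (cadential extension) + 2 (link) = 13.

13 measures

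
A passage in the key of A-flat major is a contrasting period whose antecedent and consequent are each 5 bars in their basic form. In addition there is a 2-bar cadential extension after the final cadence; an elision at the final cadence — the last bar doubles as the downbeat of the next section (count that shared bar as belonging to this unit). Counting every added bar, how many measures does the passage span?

Basic contrasting period: 5 + 5 = 10 bars.
10 (basic form) + 2 (cadential extension) = 12.
The elision shares a bar with the next section but does not change this unit's count.

12 measures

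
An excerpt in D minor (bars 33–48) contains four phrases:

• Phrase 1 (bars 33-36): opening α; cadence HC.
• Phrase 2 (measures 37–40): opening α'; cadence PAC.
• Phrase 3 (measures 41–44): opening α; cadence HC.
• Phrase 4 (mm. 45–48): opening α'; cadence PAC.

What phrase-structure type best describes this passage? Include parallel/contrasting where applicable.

The cadence pattern HC–PAC–HC–PAC is weak–strong twice, and phrases 3–4 restate phrases 1–2: a period heard twice, not a double period (which would end weakly at phrase 2).

repeated period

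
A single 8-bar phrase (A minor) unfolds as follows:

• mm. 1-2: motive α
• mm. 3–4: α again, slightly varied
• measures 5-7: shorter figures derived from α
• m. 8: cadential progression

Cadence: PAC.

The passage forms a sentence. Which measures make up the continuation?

After the presentation (measures 1–4), the continuation covers the fragmentation through the cadence: bars 5–8.

measures 5–8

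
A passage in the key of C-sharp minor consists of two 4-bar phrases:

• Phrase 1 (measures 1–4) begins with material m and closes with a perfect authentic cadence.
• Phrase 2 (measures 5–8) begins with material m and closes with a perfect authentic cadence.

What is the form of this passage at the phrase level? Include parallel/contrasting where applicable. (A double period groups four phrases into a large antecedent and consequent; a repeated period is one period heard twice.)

Both phrases have the same opening (m) and the same cadence (perfect authentic cadence): the second is a restatement, not a consequent, so this is a repeated phrase rather than a period.

repeated phrase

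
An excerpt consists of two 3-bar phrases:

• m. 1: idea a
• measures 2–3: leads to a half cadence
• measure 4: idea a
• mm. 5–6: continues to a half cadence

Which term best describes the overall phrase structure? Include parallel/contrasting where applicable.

Both phrases have the same opening (a) and the same cadence (half cadence): the second is a restatement, not a consequent, so this is a repeated phrase rather than a period.

repeated phrase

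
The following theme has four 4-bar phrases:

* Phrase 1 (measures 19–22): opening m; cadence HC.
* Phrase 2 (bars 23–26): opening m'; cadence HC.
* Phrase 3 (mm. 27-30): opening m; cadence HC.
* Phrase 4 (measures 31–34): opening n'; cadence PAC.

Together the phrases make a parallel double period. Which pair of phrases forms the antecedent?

phrases 1 and 2

In a double period the first pair of phrases (ending half cadence) is the large antecedent and the second pair (ending perfect authentic cadence) is the large consequent; the antecedent is phrases 1 and 2.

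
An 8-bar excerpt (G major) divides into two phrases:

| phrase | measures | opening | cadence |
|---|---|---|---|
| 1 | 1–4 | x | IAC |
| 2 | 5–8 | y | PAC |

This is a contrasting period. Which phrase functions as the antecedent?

phrase 1

The phrase ending with the weaker cadence (imperfect authentic cadence) is the antecedent; the one ending more conclusively (perfect authentic cadence) is the consequent. The antecedent is phrase 1.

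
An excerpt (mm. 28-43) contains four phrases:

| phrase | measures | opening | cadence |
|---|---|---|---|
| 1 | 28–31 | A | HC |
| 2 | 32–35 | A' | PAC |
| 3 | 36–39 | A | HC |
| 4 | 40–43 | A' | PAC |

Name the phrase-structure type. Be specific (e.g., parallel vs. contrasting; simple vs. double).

repeated period

The cadence pattern HC–PAC–HC–PAC is weak–strong twice, and phrases 3–4 restate phrases 1–2: a period heard twice, not a double period (which would end weakly at phrase 2).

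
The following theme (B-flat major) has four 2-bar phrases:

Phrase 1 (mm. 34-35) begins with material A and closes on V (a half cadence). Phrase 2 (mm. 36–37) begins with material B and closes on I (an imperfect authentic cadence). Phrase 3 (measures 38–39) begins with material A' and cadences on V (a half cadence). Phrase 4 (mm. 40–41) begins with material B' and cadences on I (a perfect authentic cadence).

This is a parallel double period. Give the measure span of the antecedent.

In a double period the first pair of phrases (ending imperfect authentic cadence) is the large antecedent and the second pair (ending perfect authentic cadence) is the large consequent; the antecedent is measures 34–37.

measures 34–37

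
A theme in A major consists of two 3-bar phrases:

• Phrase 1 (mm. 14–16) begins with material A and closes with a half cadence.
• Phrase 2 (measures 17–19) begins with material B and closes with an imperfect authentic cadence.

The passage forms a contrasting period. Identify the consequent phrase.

The phrase ending with the weaker cadence (half cadence) is the antecedent; the one ending more conclusively (imperfect authentic cadence) is the consequent. The consequent is phrase 2.

phrase 2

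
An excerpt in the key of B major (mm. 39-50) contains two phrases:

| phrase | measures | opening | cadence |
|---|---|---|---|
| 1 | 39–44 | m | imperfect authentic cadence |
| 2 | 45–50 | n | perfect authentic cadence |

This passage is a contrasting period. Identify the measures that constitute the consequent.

The antecedent is the phrase ending with the weaker cadence (imperfect authentic cadence, phrase 1) and the consequent the one ending more conclusively (perfect authentic cadence, phrase 2); the consequent is bars 45–50.

measures 45–50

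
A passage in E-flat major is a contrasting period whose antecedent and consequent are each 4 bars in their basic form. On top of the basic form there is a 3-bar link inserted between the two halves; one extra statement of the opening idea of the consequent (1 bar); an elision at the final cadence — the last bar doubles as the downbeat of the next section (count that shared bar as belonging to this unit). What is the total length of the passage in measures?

12 measures

Basic contrasting period: 4 + 4 = 8 bars.
8 (basic form) + 3 (link) + 1 (extra statement) = 12.
The elision shares a bar with the next section but does not change this unit's count.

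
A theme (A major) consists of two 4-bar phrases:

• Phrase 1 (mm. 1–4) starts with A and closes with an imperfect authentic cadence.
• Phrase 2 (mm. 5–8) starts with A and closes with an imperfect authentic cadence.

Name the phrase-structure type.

repeated phrase

Both phrases have the same opening (A) and the same cadence (imperfect authentic cadence): the second is a restatement, not a consequent, so this is a repeated phrase rather than a period.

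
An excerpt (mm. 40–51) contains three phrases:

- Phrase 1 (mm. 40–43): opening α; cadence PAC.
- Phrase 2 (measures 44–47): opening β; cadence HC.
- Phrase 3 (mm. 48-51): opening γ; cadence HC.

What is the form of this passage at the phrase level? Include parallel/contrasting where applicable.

phrase group

The final phrase closes with a half cadence, which is not stronger than the preceding half cadence; the 3 phrases lack an overall antecedent–consequent design and so form a phrase group.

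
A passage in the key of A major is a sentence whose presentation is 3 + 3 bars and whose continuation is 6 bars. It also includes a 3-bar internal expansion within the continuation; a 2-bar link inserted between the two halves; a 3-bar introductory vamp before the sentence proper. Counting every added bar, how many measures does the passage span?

Basic sentence: 3 + 3 + 6 = 12 bars.
12 (basic form) + 3 (internal expansion) + 2 (link) + 3 (introduction) = 20.

20 measures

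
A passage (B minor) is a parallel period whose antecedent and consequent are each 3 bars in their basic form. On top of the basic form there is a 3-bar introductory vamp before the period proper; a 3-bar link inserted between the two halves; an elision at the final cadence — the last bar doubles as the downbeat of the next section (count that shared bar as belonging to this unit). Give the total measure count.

12 measures

Basic parallel period: 3 + 3 = 6 bars.
6 (basic form) + 3 (introduction) + 3 (link) = 12.
The elision shares a bar with the next section but does not change this unit's count.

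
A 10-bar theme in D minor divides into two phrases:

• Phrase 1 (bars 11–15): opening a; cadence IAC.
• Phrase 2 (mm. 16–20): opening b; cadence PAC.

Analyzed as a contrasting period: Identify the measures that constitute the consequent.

measures 16–20

The antecedent is the phrase ending with the weaker cadence (imperfect authentic cadence, phrase 1) and the consequent the one ending more conclusively (perfect authentic cadence, phrase 2); the consequent is bars 16–20.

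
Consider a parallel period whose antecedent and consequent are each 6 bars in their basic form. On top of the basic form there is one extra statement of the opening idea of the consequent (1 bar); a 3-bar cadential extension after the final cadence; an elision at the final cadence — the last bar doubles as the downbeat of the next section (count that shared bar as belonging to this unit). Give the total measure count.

Basic parallel period: 6 + 6 = 12 bars.
12 (basic form) + 1 (extra statement) + 3 (cadential extension) = 16.
The elision shares a bar with the next section but does not change this unit's count.

16 measures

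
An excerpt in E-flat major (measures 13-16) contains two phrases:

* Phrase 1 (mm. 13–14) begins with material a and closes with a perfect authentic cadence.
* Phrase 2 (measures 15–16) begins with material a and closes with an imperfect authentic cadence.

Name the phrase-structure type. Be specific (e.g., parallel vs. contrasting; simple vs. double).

The second phrase closes with an imperfect authentic cadence, which is not stronger than the first phrase's perfect authentic cadence; without a weak→strong cadential pair there is no antecedent–consequent relationship, so this is a phrase group rather than a period.

phrase group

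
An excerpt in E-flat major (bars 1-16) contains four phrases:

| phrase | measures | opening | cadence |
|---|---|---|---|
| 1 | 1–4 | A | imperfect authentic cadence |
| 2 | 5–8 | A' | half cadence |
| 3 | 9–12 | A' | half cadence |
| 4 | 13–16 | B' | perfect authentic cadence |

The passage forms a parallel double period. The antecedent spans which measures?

In a double period the four phrases pair into a large antecedent (phrases 1–2, ending half cadence) and a large consequent (phrases 3–4, ending perfect authentic cadence). The antecedent spans measures 1–8.

measures 1–8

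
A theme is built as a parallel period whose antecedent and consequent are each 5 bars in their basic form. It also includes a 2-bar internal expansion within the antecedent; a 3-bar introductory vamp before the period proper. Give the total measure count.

Basic parallel period: 5 + 5 = 10 bars.
10 (basic form) + 2 (internal expansion) + 3 (introduction) = 15.

15 measures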